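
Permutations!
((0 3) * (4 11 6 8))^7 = ((0 3)(4 11 6 8))^7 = (0 3)(4 8 6 11)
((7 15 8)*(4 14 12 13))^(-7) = ((4 14 12 13)(7 15 8))^(-7) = (4 14 12 13)(7 8 15)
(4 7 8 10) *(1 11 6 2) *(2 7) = (1 11 6 7 8 10 4 2) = [0, 11, 1, 3, 2, 5, 7, 8, 10, 9, 4, 6]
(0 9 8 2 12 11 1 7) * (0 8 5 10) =(0 9 5 10)(1 7 8 2 12 11) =[9, 7, 12, 3, 4, 10, 6, 8, 2, 5, 0, 1, 11]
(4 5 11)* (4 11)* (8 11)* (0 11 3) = (0 11 8 3)(4 5) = [11, 1, 2, 0, 5, 4, 6, 7, 3, 9, 10, 8]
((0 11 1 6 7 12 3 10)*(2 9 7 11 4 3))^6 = (0 3)(2 7)(4 10)(9 12)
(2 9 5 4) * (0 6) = (0 6)(2 9 5 4) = [6, 1, 9, 3, 2, 4, 0, 7, 8, 5]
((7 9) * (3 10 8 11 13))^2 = ((3 10 8 11 13)(7 9))^2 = (3 8 13 10 11)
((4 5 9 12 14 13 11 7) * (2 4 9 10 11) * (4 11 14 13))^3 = (2 9)(4 14 10 5)(7 13)(11 12)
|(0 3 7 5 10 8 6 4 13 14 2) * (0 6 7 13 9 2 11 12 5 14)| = |(0 3 13)(2 6 4 9)(5 10 8 7 14 11 12)| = 84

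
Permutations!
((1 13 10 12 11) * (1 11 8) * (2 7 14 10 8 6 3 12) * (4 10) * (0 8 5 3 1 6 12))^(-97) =((0 8 6 1 13 5 3)(2 7 14 4 10))^(-97) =(0 8 6 1 13 5 3)(2 4 7 10 14)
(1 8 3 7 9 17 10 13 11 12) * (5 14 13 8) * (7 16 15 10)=(1 5 14 13 11 12)(3 16 15 10 8)(7 9 17)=[0, 5, 2, 16, 4, 14, 6, 9, 3, 17, 8, 12, 1, 11, 13, 10, 15, 7]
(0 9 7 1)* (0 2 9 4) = (0 4)(1 2 9 7) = [4, 2, 9, 3, 0, 5, 6, 1, 8, 7]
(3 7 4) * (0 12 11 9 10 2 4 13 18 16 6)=(0 12 11 9 10 2 4 3 7 13 18 16 6)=[12, 1, 4, 7, 3, 5, 0, 13, 8, 10, 2, 9, 11, 18, 14, 15, 6, 17, 16]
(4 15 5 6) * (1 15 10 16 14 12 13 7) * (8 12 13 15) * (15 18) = [0, 8, 2, 3, 10, 6, 4, 1, 12, 9, 16, 11, 18, 7, 13, 5, 14, 17, 15] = (1 8 12 18 15 5 6 4 10 16 14 13 7)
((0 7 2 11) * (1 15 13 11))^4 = (0 15 7 13 2 11 1)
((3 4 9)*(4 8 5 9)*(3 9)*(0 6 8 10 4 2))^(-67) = ((0 6 8 5 3 10 4 2))^(-67) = (0 10 8 2 3 6 4 5)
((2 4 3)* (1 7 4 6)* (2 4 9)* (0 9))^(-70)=(0 2 1)(6 7 9)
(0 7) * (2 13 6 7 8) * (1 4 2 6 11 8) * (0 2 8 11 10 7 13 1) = (1 4 8 6 13 10 7 2) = [0, 4, 1, 3, 8, 5, 13, 2, 6, 9, 7, 11, 12, 10]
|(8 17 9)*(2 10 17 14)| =6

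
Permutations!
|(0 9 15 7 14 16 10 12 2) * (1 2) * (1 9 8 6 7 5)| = |(0 8 6 7 14 16 10 12 9 15 5 1 2)| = 13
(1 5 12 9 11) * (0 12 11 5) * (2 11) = (0 12 9 5 2 11 1) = [12, 0, 11, 3, 4, 2, 6, 7, 8, 5, 10, 1, 9]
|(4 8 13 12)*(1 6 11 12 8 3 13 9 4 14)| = 5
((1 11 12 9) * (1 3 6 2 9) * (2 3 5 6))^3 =((1 11 12)(2 9 5 6 3))^3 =(12)(2 6 9 3 5)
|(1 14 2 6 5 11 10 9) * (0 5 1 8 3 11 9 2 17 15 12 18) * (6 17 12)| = |(0 5 9 8 3 11 10 2 17 15 6 1 14 12 18)| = 15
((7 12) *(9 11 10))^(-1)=(7 12)(9 10 11)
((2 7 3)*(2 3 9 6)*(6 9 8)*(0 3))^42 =(9)(2 8)(6 7)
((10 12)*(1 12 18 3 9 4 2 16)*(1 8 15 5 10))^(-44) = ((1 12)(2 16 8 15 5 10 18 3 9 4))^(-44) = (2 18 8 9 5)(3 15 4 10 16)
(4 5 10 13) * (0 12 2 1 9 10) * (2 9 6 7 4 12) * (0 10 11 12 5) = (0 2 1 6 7 4)(5 10 13)(9 11 12) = [2, 6, 1, 3, 0, 10, 7, 4, 8, 11, 13, 12, 9, 5]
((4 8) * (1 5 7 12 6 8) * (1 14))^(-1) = (1 14 4 8 6 12 7 5)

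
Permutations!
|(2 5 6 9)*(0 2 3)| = |(0 2 5 6 9 3)| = 6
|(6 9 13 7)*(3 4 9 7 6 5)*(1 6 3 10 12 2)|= 28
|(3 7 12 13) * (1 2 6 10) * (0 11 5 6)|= |(0 11 5 6 10 1 2)(3 7 12 13)|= 28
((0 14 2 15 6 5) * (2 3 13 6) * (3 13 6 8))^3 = ((0 14 13 8 3 6 5)(2 15))^3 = (0 8 5 13 6 14 3)(2 15)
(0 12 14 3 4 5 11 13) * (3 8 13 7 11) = (0 12 14 8 13)(3 4 5)(7 11) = [12, 1, 2, 4, 5, 3, 6, 11, 13, 9, 10, 7, 14, 0, 8]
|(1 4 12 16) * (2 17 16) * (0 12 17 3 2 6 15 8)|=|(0 12 6 15 8)(1 4 17 16)(2 3)|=20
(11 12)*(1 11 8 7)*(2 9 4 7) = [0, 11, 9, 3, 7, 5, 6, 1, 2, 4, 10, 12, 8] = (1 11 12 8 2 9 4 7)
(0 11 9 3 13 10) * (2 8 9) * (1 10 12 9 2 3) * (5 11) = [5, 10, 8, 13, 4, 11, 6, 7, 2, 1, 0, 3, 9, 12] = (0 5 11 3 13 12 9 1 10)(2 8)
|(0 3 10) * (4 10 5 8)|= 6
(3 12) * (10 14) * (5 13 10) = [0, 1, 2, 12, 4, 13, 6, 7, 8, 9, 14, 11, 3, 10, 5] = (3 12)(5 13 10 14)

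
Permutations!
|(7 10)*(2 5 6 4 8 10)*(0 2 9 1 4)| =|(0 2 5 6)(1 4 8 10 7 9)| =12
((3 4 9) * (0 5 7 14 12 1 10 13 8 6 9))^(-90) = ((0 5 7 14 12 1 10 13 8 6 9 3 4))^(-90) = (0 5 7 14 12 1 10 13 8 6 9 3 4)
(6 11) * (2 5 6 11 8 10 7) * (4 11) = (2 5 6 8 10 7)(4 11) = [0, 1, 5, 3, 11, 6, 8, 2, 10, 9, 7, 4]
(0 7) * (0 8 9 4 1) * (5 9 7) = [5, 0, 2, 3, 1, 9, 6, 8, 7, 4] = (0 5 9 4 1)(7 8)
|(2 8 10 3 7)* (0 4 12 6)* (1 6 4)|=|(0 1 6)(2 8 10 3 7)(4 12)|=30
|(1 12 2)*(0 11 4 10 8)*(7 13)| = |(0 11 4 10 8)(1 12 2)(7 13)| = 30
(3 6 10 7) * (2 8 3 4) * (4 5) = (2 8 3 6 10 7 5 4) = [0, 1, 8, 6, 2, 4, 10, 5, 3, 9, 7]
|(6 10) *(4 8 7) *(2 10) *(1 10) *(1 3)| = 15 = |(1 10 6 2 3)(4 8 7)|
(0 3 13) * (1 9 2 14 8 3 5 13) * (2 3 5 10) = (0 10 2 14 8 5 13)(1 9 3) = [10, 9, 14, 1, 4, 13, 6, 7, 5, 3, 2, 11, 12, 0, 8]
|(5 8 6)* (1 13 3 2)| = 12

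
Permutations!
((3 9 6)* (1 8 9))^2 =((1 8 9 6 3))^2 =(1 9 3 8 6)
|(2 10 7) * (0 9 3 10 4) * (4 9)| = 10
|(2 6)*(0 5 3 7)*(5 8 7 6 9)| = |(0 8 7)(2 9 5 3 6)| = 15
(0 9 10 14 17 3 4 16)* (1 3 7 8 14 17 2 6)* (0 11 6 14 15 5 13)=[9, 3, 14, 4, 16, 13, 1, 8, 15, 10, 17, 6, 12, 0, 2, 5, 11, 7]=(0 9 10 17 7 8 15 5 13)(1 3 4 16 11 6)(2 14)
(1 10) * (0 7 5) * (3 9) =(0 7 5)(1 10)(3 9) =[7, 10, 2, 9, 4, 0, 6, 5, 8, 3, 1]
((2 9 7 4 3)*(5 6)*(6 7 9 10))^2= (2 6 7 3 10 5 4)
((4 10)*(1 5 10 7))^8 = ((1 5 10 4 7))^8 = (1 4 5 7 10)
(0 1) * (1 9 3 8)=[9, 0, 2, 8, 4, 5, 6, 7, 1, 3]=(0 9 3 8 1)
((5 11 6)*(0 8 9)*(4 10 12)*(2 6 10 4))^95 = (0 9 8)(2 12 10 11 5 6)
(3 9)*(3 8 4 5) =(3 9 8 4 5) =[0, 1, 2, 9, 5, 3, 6, 7, 4, 8]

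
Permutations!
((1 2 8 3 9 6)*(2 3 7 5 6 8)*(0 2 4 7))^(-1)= (0 8 9 3 1 6 5 7 4 2)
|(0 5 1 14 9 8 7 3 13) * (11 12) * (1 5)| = |(0 1 14 9 8 7 3 13)(11 12)| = 8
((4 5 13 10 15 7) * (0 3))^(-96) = (15)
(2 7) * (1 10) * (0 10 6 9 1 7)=(0 10 7 2)(1 6 9)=[10, 6, 0, 3, 4, 5, 9, 2, 8, 1, 7]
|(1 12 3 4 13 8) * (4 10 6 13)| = 7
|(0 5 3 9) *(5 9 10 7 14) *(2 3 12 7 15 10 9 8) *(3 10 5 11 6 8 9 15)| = 22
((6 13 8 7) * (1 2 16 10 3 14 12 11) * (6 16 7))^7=(1 12 3 16 2 11 14 10 7)(6 13 8)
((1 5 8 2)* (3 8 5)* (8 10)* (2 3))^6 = (10)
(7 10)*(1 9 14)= (1 9 14)(7 10)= [0, 9, 2, 3, 4, 5, 6, 10, 8, 14, 7, 11, 12, 13, 1]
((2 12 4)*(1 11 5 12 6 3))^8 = (12)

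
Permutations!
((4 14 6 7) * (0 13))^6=((0 13)(4 14 6 7))^6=(4 6)(7 14)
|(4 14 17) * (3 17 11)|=5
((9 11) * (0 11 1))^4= (11)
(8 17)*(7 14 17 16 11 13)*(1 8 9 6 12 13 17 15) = (1 8 16 11 17 9 6 12 13 7 14 15) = [0, 8, 2, 3, 4, 5, 12, 14, 16, 6, 10, 17, 13, 7, 15, 1, 11, 9]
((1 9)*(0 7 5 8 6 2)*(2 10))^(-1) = ((0 7 5 8 6 10 2)(1 9))^(-1) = (0 2 10 6 8 5 7)(1 9)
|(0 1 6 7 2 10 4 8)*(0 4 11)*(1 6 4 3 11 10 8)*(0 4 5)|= 10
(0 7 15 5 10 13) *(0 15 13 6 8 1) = (0 7 13 15 5 10 6 8 1) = [7, 0, 2, 3, 4, 10, 8, 13, 1, 9, 6, 11, 12, 15, 14, 5]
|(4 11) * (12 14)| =2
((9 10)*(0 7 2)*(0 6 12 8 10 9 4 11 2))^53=(0 7)(2 10 6 4 12 11 8)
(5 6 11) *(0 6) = [6, 1, 2, 3, 4, 0, 11, 7, 8, 9, 10, 5] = (0 6 11 5)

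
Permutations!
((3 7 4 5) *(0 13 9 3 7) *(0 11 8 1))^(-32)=(0 3 1 9 8 13 11)(4 5 7)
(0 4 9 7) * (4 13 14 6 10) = (0 13 14 6 10 4 9 7) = [13, 1, 2, 3, 9, 5, 10, 0, 8, 7, 4, 11, 12, 14, 6]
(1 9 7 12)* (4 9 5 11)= (1 5 11 4 9 7 12)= [0, 5, 2, 3, 9, 11, 6, 12, 8, 7, 10, 4, 1]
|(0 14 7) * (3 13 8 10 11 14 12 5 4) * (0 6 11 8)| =|(0 12 5 4 3 13)(6 11 14 7)(8 10)| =12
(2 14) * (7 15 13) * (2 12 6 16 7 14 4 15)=(2 4 15 13 14 12 6 16 7)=[0, 1, 4, 3, 15, 5, 16, 2, 8, 9, 10, 11, 6, 14, 12, 13, 7]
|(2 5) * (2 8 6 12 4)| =6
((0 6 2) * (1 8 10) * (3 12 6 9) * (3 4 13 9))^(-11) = ((0 3 12 6 2)(1 8 10)(4 13 9))^(-11) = (0 2 6 12 3)(1 8 10)(4 13 9)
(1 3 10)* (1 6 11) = (1 3 10 6 11) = [0, 3, 2, 10, 4, 5, 11, 7, 8, 9, 6, 1]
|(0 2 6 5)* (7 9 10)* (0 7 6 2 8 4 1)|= |(0 8 4 1)(5 7 9 10 6)|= 20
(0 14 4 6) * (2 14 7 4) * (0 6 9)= (0 7 4 9)(2 14)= [7, 1, 14, 3, 9, 5, 6, 4, 8, 0, 10, 11, 12, 13, 2]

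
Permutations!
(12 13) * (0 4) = (0 4)(12 13) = [4, 1, 2, 3, 0, 5, 6, 7, 8, 9, 10, 11, 13, 12]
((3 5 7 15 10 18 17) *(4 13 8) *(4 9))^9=((3 5 7 15 10 18 17)(4 13 8 9))^9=(3 7 10 17 5 15 18)(4 13 8 9)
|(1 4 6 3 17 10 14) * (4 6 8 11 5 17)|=10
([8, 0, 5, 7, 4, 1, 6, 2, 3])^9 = (0 3 2 1 8 7 5)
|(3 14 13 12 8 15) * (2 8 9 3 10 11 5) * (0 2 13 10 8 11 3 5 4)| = |(0 2 11 4)(3 14 10)(5 13 12 9)(8 15)| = 12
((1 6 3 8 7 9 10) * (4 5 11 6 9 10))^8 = ((1 9 4 5 11 6 3 8 7 10))^8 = (1 7 3 11 4)(5 9 10 8 6)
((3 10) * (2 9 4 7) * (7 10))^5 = (2 7 3 10 4 9)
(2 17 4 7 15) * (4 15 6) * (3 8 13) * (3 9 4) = [0, 1, 17, 8, 7, 5, 3, 6, 13, 4, 10, 11, 12, 9, 14, 2, 16, 15] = (2 17 15)(3 8 13 9 4 7 6)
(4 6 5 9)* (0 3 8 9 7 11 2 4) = (0 3 8 9)(2 4 6 5 7 11) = [3, 1, 4, 8, 6, 7, 5, 11, 9, 0, 10, 2]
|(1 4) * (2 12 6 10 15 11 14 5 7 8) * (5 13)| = 22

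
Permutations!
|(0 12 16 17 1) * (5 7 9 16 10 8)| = |(0 12 10 8 5 7 9 16 17 1)| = 10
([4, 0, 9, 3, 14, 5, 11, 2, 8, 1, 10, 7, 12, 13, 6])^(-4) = [7, 11, 14, 3, 2, 5, 1, 4, 8, 6, 10, 0, 12, 13, 9]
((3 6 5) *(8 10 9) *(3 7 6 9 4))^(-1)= (3 4 10 8 9)(5 6 7)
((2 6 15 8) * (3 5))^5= (2 6 15 8)(3 5)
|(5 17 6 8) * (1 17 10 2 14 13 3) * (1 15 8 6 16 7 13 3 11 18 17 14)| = 24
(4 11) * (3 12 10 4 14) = (3 12 10 4 11 14) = [0, 1, 2, 12, 11, 5, 6, 7, 8, 9, 4, 14, 10, 13, 3]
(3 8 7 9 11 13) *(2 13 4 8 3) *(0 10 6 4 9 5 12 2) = [10, 1, 13, 3, 8, 12, 4, 5, 7, 11, 6, 9, 2, 0] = (0 10 6 4 8 7 5 12 2 13)(9 11)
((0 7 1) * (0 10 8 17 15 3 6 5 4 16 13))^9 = (0 5 17 7 4 15 1 16 3 10 13 6 8)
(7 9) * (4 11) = [0, 1, 2, 3, 11, 5, 6, 9, 8, 7, 10, 4] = (4 11)(7 9)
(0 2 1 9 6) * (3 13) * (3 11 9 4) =[2, 4, 1, 13, 3, 5, 0, 7, 8, 6, 10, 9, 12, 11] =(0 2 1 4 3 13 11 9 6)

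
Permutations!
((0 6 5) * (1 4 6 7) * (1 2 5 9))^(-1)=((0 7 2 5)(1 4 6 9))^(-1)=(0 5 2 7)(1 9 6 4)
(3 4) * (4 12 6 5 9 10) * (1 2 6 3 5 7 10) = [0, 2, 6, 12, 5, 9, 7, 10, 8, 1, 4, 11, 3] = (1 2 6 7 10 4 5 9)(3 12)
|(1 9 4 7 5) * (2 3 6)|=|(1 9 4 7 5)(2 3 6)|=15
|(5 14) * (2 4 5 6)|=|(2 4 5 14 6)|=5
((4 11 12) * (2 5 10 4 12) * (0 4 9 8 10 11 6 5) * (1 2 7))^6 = (12)(0 1 11 6)(2 7 5 4)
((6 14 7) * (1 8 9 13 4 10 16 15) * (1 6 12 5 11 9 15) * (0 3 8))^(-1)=(0 1 16 10 4 13 9 11 5 12 7 14 6 15 8 3)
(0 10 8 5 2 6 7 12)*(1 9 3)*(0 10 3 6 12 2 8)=(0 3 1 9 6 7 2 12 10)(5 8)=[3, 9, 12, 1, 4, 8, 7, 2, 5, 6, 0, 11, 10]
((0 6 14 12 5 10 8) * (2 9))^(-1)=(0 8 10 5 12 14 6)(2 9)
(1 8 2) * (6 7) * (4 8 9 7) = (1 9 7 6 4 8 2) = [0, 9, 1, 3, 8, 5, 4, 6, 2, 7]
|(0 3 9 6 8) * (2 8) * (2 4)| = |(0 3 9 6 4 2 8)| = 7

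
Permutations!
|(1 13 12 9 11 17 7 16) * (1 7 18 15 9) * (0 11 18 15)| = 6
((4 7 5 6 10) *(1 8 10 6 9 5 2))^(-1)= ((1 8 10 4 7 2)(5 9))^(-1)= (1 2 7 4 10 8)(5 9)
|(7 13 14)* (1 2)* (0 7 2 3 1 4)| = |(0 7 13 14 2 4)(1 3)| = 6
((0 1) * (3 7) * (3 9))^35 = ((0 1)(3 7 9))^35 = (0 1)(3 9 7)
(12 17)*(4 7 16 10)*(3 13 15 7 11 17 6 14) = (3 13 15 7 16 10 4 11 17 12 6 14) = [0, 1, 2, 13, 11, 5, 14, 16, 8, 9, 4, 17, 6, 15, 3, 7, 10, 12]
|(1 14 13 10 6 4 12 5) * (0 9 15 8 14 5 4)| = 8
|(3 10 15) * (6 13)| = 6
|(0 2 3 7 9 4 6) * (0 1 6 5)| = |(0 2 3 7 9 4 5)(1 6)| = 14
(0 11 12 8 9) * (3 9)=[11, 1, 2, 9, 4, 5, 6, 7, 3, 0, 10, 12, 8]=(0 11 12 8 3 9)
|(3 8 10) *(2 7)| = 6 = |(2 7)(3 8 10)|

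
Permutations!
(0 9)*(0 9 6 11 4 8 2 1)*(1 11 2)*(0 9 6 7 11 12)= (0 7 11 4 8 1 9 6 2 12)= [7, 9, 12, 3, 8, 5, 2, 11, 1, 6, 10, 4, 0]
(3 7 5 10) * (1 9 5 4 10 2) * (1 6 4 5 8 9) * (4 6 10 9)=(2 10 3 7 5)(4 9 8)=[0, 1, 10, 7, 9, 2, 6, 5, 4, 8, 3]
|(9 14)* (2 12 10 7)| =|(2 12 10 7)(9 14)| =4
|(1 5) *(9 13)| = 2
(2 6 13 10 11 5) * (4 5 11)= [0, 1, 6, 3, 5, 2, 13, 7, 8, 9, 4, 11, 12, 10]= (2 6 13 10 4 5)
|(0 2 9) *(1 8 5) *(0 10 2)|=3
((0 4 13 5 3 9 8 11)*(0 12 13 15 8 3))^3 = (0 8 13 4 11 5 15 12)(3 9)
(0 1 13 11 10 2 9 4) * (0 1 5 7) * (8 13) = (0 5 7)(1 8 13 11 10 2 9 4) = [5, 8, 9, 3, 1, 7, 6, 0, 13, 4, 2, 10, 12, 11]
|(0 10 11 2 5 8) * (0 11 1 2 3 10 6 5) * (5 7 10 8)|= |(0 6 7 10 1 2)(3 8 11)|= 6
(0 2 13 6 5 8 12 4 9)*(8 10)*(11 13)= (0 2 11 13 6 5 10 8 12 4 9)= [2, 1, 11, 3, 9, 10, 5, 7, 12, 0, 8, 13, 4, 6]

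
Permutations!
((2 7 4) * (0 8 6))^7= ((0 8 6)(2 7 4))^7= (0 8 6)(2 7 4)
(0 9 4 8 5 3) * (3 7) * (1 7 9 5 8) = [5, 7, 2, 0, 1, 9, 6, 3, 8, 4] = (0 5 9 4 1 7 3)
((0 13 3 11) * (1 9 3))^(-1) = ((0 13 1 9 3 11))^(-1) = (0 11 3 9 1 13)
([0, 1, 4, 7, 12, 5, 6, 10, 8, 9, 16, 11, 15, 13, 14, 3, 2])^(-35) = (2 7 12 16 3 4 10 15)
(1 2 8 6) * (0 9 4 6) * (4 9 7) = (9)(0 7 4 6 1 2 8) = [7, 2, 8, 3, 6, 5, 1, 4, 0, 9]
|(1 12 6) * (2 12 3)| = 5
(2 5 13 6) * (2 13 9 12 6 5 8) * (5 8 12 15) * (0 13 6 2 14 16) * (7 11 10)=(0 13 8 14 16)(2 12)(5 9 15)(7 11 10)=[13, 1, 12, 3, 4, 9, 6, 11, 14, 15, 7, 10, 2, 8, 16, 5, 0]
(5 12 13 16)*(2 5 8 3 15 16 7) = (2 5 12 13 7)(3 15 16 8) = [0, 1, 5, 15, 4, 12, 6, 2, 3, 9, 10, 11, 13, 7, 14, 16, 8]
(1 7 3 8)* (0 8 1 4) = (0 8 4)(1 7 3) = [8, 7, 2, 1, 0, 5, 6, 3, 4]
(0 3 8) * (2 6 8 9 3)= (0 2 6 8)(3 9)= [2, 1, 6, 9, 4, 5, 8, 7, 0, 3]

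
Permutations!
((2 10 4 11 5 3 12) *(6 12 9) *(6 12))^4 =((2 10 4 11 5 3 9 12))^4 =(2 5)(3 10)(4 9)(11 12)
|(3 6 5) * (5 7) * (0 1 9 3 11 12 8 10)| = 11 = |(0 1 9 3 6 7 5 11 12 8 10)|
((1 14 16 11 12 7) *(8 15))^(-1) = (1 7 12 11 16 14)(8 15)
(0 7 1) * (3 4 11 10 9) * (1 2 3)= [7, 0, 3, 4, 11, 5, 6, 2, 8, 1, 9, 10]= (0 7 2 3 4 11 10 9 1)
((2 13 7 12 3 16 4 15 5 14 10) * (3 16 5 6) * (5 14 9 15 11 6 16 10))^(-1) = ((2 13 7 12 10)(3 14 5 9 15 16 4 11 6))^(-1) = (2 10 12 7 13)(3 6 11 4 16 15 9 5 14)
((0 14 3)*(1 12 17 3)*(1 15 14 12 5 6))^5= (0 12 17 3)(1 6 5)(14 15)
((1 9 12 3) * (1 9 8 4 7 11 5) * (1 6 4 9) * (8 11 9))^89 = (1 3 12 9 7 4 6 5 11)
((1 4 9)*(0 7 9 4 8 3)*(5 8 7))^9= ((0 5 8 3)(1 7 9))^9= (9)(0 5 8 3)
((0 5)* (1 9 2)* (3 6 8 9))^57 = (0 5)(1 8)(2 6)(3 9)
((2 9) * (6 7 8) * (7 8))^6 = (9)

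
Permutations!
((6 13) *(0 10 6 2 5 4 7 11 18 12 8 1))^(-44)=(0 11 13 8 4 10 18 2 1 7 6 12 5)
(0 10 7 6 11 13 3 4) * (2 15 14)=(0 10 7 6 11 13 3 4)(2 15 14)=[10, 1, 15, 4, 0, 5, 11, 6, 8, 9, 7, 13, 12, 3, 2, 14]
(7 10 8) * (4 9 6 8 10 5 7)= (10)(4 9 6 8)(5 7)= [0, 1, 2, 3, 9, 7, 8, 5, 4, 6, 10]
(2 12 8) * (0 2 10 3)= (0 2 12 8 10 3)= [2, 1, 12, 0, 4, 5, 6, 7, 10, 9, 3, 11, 8]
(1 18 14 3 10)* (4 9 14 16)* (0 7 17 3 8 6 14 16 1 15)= [7, 18, 2, 10, 9, 5, 14, 17, 6, 16, 15, 11, 12, 13, 8, 0, 4, 3, 1]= (0 7 17 3 10 15)(1 18)(4 9 16)(6 14 8)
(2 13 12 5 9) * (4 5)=(2 13 12 4 5 9)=[0, 1, 13, 3, 5, 9, 6, 7, 8, 2, 10, 11, 4, 12]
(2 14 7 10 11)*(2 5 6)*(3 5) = (2 14 7 10 11 3 5 6) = [0, 1, 14, 5, 4, 6, 2, 10, 8, 9, 11, 3, 12, 13, 7]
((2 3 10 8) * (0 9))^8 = (10)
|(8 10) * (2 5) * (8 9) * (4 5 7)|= 12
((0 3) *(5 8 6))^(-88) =(5 6 8)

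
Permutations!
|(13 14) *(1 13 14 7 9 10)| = 5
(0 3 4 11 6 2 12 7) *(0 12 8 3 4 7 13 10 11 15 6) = (0 4 15 6 2 8 3 7 12 13 10 11) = [4, 1, 8, 7, 15, 5, 2, 12, 3, 9, 11, 0, 13, 10, 14, 6]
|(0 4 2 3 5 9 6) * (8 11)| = |(0 4 2 3 5 9 6)(8 11)| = 14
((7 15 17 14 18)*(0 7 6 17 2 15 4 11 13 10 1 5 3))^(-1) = ((0 7 4 11 13 10 1 5 3)(2 15)(6 17 14 18))^(-1) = (0 3 5 1 10 13 11 4 7)(2 15)(6 18 14 17)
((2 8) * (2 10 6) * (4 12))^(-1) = (2 6 10 8)(4 12) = ((2 8 10 6)(4 12))^(-1)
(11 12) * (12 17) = [0, 1, 2, 3, 4, 5, 6, 7, 8, 9, 10, 17, 11, 13, 14, 15, 16, 12] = (11 17 12)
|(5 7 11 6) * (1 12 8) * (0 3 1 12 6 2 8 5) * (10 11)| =|(0 3 1 6)(2 8 12 5 7 10 11)| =28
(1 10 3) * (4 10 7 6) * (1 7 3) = (1 3 7 6 4 10) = [0, 3, 2, 7, 10, 5, 4, 6, 8, 9, 1]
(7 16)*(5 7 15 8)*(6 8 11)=(5 7 16 15 11 6 8)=[0, 1, 2, 3, 4, 7, 8, 16, 5, 9, 10, 6, 12, 13, 14, 11, 15]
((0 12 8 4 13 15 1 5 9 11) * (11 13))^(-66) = (0 11 4 8 12)(1 15 13 9 5)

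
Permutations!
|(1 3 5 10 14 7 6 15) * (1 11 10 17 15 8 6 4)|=|(1 3 5 17 15 11 10 14 7 4)(6 8)|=10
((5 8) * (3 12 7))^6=((3 12 7)(5 8))^6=(12)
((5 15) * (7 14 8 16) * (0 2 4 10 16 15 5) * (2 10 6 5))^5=((0 10 16 7 14 8 15)(2 4 6 5))^5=(0 8 7 10 15 14 16)(2 4 6 5)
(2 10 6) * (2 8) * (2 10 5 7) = [0, 1, 5, 3, 4, 7, 8, 2, 10, 9, 6] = (2 5 7)(6 8 10)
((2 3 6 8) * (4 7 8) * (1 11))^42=((1 11)(2 3 6 4 7 8))^42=(11)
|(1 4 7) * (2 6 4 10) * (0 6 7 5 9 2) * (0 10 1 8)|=8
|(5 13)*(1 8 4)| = 6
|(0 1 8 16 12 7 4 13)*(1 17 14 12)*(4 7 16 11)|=|(0 17 14 12 16 1 8 11 4 13)|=10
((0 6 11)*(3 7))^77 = ((0 6 11)(3 7))^77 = (0 11 6)(3 7)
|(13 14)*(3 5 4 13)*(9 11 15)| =15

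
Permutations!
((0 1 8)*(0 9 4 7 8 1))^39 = (4 9 8 7) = ((4 7 8 9))^39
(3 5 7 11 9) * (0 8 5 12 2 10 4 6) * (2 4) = [8, 1, 10, 12, 6, 7, 0, 11, 5, 3, 2, 9, 4] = (0 8 5 7 11 9 3 12 4 6)(2 10)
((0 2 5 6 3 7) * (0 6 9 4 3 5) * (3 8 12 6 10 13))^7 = (0 2)(3 13 10 7)(4 8 12 6 5 9)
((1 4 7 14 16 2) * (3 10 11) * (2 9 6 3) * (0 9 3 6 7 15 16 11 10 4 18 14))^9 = (1 2 11 14 18)(3 4 15 16)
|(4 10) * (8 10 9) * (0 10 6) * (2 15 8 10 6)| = |(0 6)(2 15 8)(4 9 10)| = 6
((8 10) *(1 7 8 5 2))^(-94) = (1 8 5)(2 7 10) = ((1 7 8 10 5 2))^(-94)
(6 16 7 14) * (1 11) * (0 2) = [2, 11, 0, 3, 4, 5, 16, 14, 8, 9, 10, 1, 12, 13, 6, 15, 7] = (0 2)(1 11)(6 16 7 14)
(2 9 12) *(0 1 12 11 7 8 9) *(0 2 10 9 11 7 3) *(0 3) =(0 1 12 10 9 7 8 11) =[1, 12, 2, 3, 4, 5, 6, 8, 11, 7, 9, 0, 10]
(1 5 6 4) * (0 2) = (0 2)(1 5 6 4) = [2, 5, 0, 3, 1, 6, 4]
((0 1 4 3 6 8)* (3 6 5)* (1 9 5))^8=((0 9 5 3 1 4 6 8))^8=(9)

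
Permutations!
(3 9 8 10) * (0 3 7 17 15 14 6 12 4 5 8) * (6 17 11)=(0 3 9)(4 5 8 10 7 11 6 12)(14 17 15)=[3, 1, 2, 9, 5, 8, 12, 11, 10, 0, 7, 6, 4, 13, 17, 14, 16, 15]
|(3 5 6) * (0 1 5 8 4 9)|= |(0 1 5 6 3 8 4 9)|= 8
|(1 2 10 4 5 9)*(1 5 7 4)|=6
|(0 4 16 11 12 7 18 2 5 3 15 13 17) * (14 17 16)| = |(0 4 14 17)(2 5 3 15 13 16 11 12 7 18)| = 20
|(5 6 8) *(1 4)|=|(1 4)(5 6 8)|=6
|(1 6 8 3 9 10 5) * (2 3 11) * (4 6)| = |(1 4 6 8 11 2 3 9 10 5)| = 10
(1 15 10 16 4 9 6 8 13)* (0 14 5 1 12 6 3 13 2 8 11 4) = [14, 15, 8, 13, 9, 1, 11, 7, 2, 3, 16, 4, 6, 12, 5, 10, 0] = (0 14 5 1 15 10 16)(2 8)(3 13 12 6 11 4 9)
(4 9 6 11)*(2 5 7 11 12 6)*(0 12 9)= (0 12 6 9 2 5 7 11 4)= [12, 1, 5, 3, 0, 7, 9, 11, 8, 2, 10, 4, 6]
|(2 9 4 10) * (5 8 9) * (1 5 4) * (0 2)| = |(0 2 4 10)(1 5 8 9)| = 4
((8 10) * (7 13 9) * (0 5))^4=(7 13 9)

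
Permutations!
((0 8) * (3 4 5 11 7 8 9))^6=(0 7 5 3)(4 9 8 11)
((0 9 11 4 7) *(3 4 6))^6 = ((0 9 11 6 3 4 7))^6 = (0 7 4 3 6 11 9)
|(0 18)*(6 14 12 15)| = |(0 18)(6 14 12 15)| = 4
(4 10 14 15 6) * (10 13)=[0, 1, 2, 3, 13, 5, 4, 7, 8, 9, 14, 11, 12, 10, 15, 6]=(4 13 10 14 15 6)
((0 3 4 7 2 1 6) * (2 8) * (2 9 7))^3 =((0 3 4 2 1 6)(7 8 9))^3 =(9)(0 2)(1 3)(4 6)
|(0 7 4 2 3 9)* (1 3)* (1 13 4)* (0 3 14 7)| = |(1 14 7)(2 13 4)(3 9)| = 6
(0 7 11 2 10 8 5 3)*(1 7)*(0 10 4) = (0 1 7 11 2 4)(3 10 8 5) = [1, 7, 4, 10, 0, 3, 6, 11, 5, 9, 8, 2]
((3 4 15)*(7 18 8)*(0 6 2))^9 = ((0 6 2)(3 4 15)(7 18 8))^9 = (18)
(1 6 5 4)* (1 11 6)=[0, 1, 2, 3, 11, 4, 5, 7, 8, 9, 10, 6]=(4 11 6 5)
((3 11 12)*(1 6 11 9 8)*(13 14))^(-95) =((1 6 11 12 3 9 8)(13 14))^(-95) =(1 12 8 11 9 6 3)(13 14)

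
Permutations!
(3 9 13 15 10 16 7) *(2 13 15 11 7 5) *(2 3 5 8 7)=[0, 1, 13, 9, 4, 3, 6, 5, 7, 15, 16, 2, 12, 11, 14, 10, 8]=(2 13 11)(3 9 15 10 16 8 7 5)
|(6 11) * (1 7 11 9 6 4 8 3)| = |(1 7 11 4 8 3)(6 9)| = 6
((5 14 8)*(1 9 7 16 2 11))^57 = (1 16)(2 9)(7 11)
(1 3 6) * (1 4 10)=(1 3 6 4 10)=[0, 3, 2, 6, 10, 5, 4, 7, 8, 9, 1]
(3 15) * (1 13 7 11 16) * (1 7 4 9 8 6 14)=(1 13 4 9 8 6 14)(3 15)(7 11 16)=[0, 13, 2, 15, 9, 5, 14, 11, 6, 8, 10, 16, 12, 4, 1, 3, 7]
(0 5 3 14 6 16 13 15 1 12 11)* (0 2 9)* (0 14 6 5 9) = (0 9 14 5 3 6 16 13 15 1 12 11 2) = [9, 12, 0, 6, 4, 3, 16, 7, 8, 14, 10, 2, 11, 15, 5, 1, 13]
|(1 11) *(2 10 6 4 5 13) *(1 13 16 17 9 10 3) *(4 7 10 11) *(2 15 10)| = |(1 4 5 16 17 9 11 13 15 10 6 7 2 3)| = 14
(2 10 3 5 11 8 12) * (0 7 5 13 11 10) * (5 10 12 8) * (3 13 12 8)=[7, 1, 0, 12, 4, 8, 6, 10, 3, 9, 13, 5, 2, 11]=(0 7 10 13 11 5 8 3 12 2)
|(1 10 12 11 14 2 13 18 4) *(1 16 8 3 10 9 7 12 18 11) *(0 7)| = |(0 7 12 1 9)(2 13 11 14)(3 10 18 4 16 8)| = 60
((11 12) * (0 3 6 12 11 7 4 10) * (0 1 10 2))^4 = (0 7 3 4 6 2 12)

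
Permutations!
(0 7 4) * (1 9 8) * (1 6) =[7, 9, 2, 3, 0, 5, 1, 4, 6, 8] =(0 7 4)(1 9 8 6)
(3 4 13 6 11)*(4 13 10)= (3 13 6 11)(4 10)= [0, 1, 2, 13, 10, 5, 11, 7, 8, 9, 4, 3, 12, 6]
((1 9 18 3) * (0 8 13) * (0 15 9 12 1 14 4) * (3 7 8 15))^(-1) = ((0 15 9 18 7 8 13 3 14 4)(1 12))^(-1) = (0 4 14 3 13 8 7 18 9 15)(1 12)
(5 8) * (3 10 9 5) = (3 10 9 5 8) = [0, 1, 2, 10, 4, 8, 6, 7, 3, 5, 9]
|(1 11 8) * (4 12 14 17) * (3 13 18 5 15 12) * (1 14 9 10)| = 14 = |(1 11 8 14 17 4 3 13 18 5 15 12 9 10)|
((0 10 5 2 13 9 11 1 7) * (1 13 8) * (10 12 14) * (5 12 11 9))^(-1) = (0 7 1 8 2 5 13 11)(10 14 12)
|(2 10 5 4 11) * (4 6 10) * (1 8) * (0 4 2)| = |(0 4 11)(1 8)(5 6 10)| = 6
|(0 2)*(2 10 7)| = 4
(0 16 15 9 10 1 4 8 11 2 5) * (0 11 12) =(0 16 15 9 10 1 4 8 12)(2 5 11) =[16, 4, 5, 3, 8, 11, 6, 7, 12, 10, 1, 2, 0, 13, 14, 9, 15]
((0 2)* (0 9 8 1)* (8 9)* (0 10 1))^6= (10)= ((0 2 8)(1 10))^6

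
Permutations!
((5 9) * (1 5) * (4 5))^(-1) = ((1 4 5 9))^(-1) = (1 9 5 4)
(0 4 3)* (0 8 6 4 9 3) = [9, 1, 2, 8, 0, 5, 4, 7, 6, 3] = (0 9 3 8 6 4)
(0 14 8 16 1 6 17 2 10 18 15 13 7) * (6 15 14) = [6, 15, 10, 3, 4, 5, 17, 0, 16, 9, 18, 11, 12, 7, 8, 13, 1, 2, 14] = (0 6 17 2 10 18 14 8 16 1 15 13 7)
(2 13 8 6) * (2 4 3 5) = (2 13 8 6 4 3 5) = [0, 1, 13, 5, 3, 2, 4, 7, 6, 9, 10, 11, 12, 8]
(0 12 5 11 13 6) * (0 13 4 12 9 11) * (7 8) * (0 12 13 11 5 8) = (0 9 5 12 8 7)(4 13 6 11) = [9, 1, 2, 3, 13, 12, 11, 0, 7, 5, 10, 4, 8, 6]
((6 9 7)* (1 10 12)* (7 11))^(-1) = ((1 10 12)(6 9 11 7))^(-1) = (1 12 10)(6 7 11 9)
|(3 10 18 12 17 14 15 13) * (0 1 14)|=|(0 1 14 15 13 3 10 18 12 17)|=10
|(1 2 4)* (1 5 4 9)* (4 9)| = |(1 2 4 5 9)| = 5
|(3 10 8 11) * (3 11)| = |(11)(3 10 8)| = 3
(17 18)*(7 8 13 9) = (7 8 13 9)(17 18) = [0, 1, 2, 3, 4, 5, 6, 8, 13, 7, 10, 11, 12, 9, 14, 15, 16, 18, 17]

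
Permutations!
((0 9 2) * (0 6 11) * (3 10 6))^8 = (0 9 2 3 10 6 11)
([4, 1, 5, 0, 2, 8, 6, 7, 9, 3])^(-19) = [2, 1, 8, 4, 5, 9, 6, 7, 3, 0]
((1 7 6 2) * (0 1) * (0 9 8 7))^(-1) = (0 1)(2 6 7 8 9)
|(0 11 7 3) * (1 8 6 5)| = 4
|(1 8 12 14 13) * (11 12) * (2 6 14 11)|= |(1 8 2 6 14 13)(11 12)|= 6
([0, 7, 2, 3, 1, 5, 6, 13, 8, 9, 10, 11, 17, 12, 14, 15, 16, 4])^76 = (1 17 13)(4 12 7)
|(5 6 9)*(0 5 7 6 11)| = 3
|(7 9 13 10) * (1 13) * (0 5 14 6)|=20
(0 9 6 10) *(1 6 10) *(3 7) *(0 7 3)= (0 9 10 7)(1 6)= [9, 6, 2, 3, 4, 5, 1, 0, 8, 10, 7]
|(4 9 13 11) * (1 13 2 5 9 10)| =15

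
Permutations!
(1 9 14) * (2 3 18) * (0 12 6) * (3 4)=(0 12 6)(1 9 14)(2 4 3 18)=[12, 9, 4, 18, 3, 5, 0, 7, 8, 14, 10, 11, 6, 13, 1, 15, 16, 17, 2]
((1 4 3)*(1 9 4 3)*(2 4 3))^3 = (3 9)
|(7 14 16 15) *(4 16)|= |(4 16 15 7 14)|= 5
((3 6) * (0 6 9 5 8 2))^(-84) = (9)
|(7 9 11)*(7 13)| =|(7 9 11 13)| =4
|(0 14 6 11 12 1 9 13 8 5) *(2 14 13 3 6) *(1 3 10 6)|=|(0 13 8 5)(1 9 10 6 11 12 3)(2 14)|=28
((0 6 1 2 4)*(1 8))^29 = (0 4 2 1 8 6)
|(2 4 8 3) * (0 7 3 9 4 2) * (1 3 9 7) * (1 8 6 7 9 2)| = |(0 8 9 4 6 7 2 1 3)| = 9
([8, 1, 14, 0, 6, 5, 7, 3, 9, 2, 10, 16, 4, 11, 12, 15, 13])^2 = [9, 1, 12, 8, 7, 5, 3, 0, 2, 14, 10, 13, 6, 16, 4, 15, 11]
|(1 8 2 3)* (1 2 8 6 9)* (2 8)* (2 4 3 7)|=|(1 6 9)(2 7)(3 8 4)|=6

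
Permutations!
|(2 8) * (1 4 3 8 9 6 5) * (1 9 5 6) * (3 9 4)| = |(1 3 8 2 5 4 9)| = 7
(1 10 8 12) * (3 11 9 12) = (1 10 8 3 11 9 12) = [0, 10, 2, 11, 4, 5, 6, 7, 3, 12, 8, 9, 1]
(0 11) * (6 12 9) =(0 11)(6 12 9) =[11, 1, 2, 3, 4, 5, 12, 7, 8, 6, 10, 0, 9]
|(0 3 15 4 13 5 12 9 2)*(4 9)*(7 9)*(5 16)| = 30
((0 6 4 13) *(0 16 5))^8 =(0 4 16)(5 6 13) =((0 6 4 13 16 5))^8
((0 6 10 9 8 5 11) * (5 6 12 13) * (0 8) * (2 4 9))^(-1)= ((0 12 13 5 11 8 6 10 2 4 9))^(-1)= (0 9 4 2 10 6 8 11 5 13 12)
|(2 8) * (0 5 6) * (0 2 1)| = |(0 5 6 2 8 1)| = 6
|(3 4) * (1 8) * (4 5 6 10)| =|(1 8)(3 5 6 10 4)| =10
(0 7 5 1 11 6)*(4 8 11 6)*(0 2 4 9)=(0 7 5 1 6 2 4 8 11 9)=[7, 6, 4, 3, 8, 1, 2, 5, 11, 0, 10, 9]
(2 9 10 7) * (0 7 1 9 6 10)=(0 7 2 6 10 1 9)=[7, 9, 6, 3, 4, 5, 10, 2, 8, 0, 1]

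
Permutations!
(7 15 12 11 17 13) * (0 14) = (0 14)(7 15 12 11 17 13) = [14, 1, 2, 3, 4, 5, 6, 15, 8, 9, 10, 17, 11, 7, 0, 12, 16, 13]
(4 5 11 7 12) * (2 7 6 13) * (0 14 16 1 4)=(0 14 16 1 4 5 11 6 13 2 7 12)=[14, 4, 7, 3, 5, 11, 13, 12, 8, 9, 10, 6, 0, 2, 16, 15, 1]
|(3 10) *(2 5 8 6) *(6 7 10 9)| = |(2 5 8 7 10 3 9 6)| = 8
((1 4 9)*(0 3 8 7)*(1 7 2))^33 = (0 3 8 2 1 4 9 7)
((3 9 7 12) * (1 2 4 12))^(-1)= ((1 2 4 12 3 9 7))^(-1)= (1 7 9 3 12 4 2)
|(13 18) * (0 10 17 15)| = |(0 10 17 15)(13 18)| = 4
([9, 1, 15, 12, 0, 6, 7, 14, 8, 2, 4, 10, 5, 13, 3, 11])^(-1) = [4, 1, 9, 14, 10, 12, 5, 6, 8, 0, 11, 15, 3, 13, 7, 2]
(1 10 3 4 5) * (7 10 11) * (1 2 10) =[0, 11, 10, 4, 5, 2, 6, 1, 8, 9, 3, 7] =(1 11 7)(2 10 3 4 5)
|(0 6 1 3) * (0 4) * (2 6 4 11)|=10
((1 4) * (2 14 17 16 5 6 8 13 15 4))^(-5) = (1 6 2 8 14 13 17 15 16 4 5)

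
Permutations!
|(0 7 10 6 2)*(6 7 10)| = |(0 10 7 6 2)| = 5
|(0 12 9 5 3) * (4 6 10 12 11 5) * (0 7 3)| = 30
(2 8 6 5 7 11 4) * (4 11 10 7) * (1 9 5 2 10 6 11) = (1 9 5 4 10 7 6 2 8 11) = [0, 9, 8, 3, 10, 4, 2, 6, 11, 5, 7, 1]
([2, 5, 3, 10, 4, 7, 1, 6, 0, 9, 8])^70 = [0, 7, 2, 3, 4, 6, 5, 1, 8, 9, 10]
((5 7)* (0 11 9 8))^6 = (0 9)(8 11)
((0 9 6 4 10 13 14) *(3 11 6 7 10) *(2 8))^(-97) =(0 14 13 10 7 9)(2 8)(3 4 6 11)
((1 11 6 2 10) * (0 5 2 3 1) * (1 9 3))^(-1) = ((0 5 2 10)(1 11 6)(3 9))^(-1) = (0 10 2 5)(1 6 11)(3 9)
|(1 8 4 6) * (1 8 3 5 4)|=6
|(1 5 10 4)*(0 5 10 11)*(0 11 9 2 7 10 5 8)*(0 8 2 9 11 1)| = 15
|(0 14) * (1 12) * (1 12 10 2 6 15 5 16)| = |(0 14)(1 10 2 6 15 5 16)| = 14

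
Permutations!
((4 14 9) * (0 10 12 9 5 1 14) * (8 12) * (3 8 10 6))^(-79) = ((0 6 3 8 12 9 4)(1 14 5))^(-79) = (0 9 8 6 4 12 3)(1 5 14)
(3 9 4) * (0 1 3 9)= (0 1 3)(4 9)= [1, 3, 2, 0, 9, 5, 6, 7, 8, 4]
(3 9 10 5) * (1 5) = (1 5 3 9 10) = [0, 5, 2, 9, 4, 3, 6, 7, 8, 10, 1]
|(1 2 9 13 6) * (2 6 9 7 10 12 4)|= |(1 6)(2 7 10 12 4)(9 13)|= 10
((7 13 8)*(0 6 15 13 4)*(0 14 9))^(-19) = ((0 6 15 13 8 7 4 14 9))^(-19) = (0 9 14 4 7 8 13 15 6)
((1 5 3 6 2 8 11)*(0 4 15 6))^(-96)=((0 4 15 6 2 8 11 1 5 3))^(-96)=(0 2 5 15 11)(1 4 8 3 6)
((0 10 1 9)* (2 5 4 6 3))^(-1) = (0 9 1 10)(2 3 6 4 5)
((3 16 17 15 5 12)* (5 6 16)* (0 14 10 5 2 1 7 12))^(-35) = ((0 14 10 5)(1 7 12 3 2)(6 16 17 15))^(-35) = (0 14 10 5)(6 16 17 15)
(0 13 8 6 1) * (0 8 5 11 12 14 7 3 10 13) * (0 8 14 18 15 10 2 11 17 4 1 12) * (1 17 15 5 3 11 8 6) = (0 6 12 18 5 15 10 13 3 2 8 1 14 7 11)(4 17) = [6, 14, 8, 2, 17, 15, 12, 11, 1, 9, 13, 0, 18, 3, 7, 10, 16, 4, 5]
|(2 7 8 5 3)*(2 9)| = 6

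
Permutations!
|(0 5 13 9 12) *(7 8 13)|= |(0 5 7 8 13 9 12)|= 7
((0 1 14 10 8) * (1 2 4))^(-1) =(0 8 10 14 1 4 2) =((0 2 4 1 14 10 8))^(-1)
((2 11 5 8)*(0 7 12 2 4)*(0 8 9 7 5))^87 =((0 5 9 7 12 2 11)(4 8))^87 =(0 7 11 9 2 5 12)(4 8)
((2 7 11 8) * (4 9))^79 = (2 8 11 7)(4 9)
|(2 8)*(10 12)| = |(2 8)(10 12)| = 2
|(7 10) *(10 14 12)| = |(7 14 12 10)| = 4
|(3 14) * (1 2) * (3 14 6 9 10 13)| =|(14)(1 2)(3 6 9 10 13)| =10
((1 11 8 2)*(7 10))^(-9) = ((1 11 8 2)(7 10))^(-9) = (1 2 8 11)(7 10)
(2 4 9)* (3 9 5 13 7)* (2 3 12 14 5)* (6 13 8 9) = [0, 1, 4, 6, 2, 8, 13, 12, 9, 3, 10, 11, 14, 7, 5] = (2 4)(3 6 13 7 12 14 5 8 9)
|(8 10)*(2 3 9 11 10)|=6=|(2 3 9 11 10 8)|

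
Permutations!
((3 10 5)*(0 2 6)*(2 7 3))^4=((0 7 3 10 5 2 6))^4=(0 5 7 2 3 6 10)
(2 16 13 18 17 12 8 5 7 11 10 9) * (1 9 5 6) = (1 9 2 16 13 18 17 12 8 6)(5 7 11 10) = [0, 9, 16, 3, 4, 7, 1, 11, 6, 2, 5, 10, 8, 18, 14, 15, 13, 12, 17]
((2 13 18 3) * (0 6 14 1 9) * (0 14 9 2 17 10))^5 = (0 2 10 1 17 14 3 9 18 6 13)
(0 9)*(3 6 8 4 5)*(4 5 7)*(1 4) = (0 9)(1 4 7)(3 6 8 5) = [9, 4, 2, 6, 7, 3, 8, 1, 5, 0]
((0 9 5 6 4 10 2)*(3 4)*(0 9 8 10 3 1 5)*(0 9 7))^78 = (0 2 8 7 10)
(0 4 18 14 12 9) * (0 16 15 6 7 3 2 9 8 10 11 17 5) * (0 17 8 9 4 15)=(0 15 6 7 3 2 4 18 14 12 9 16)(5 17)(8 10 11)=[15, 1, 4, 2, 18, 17, 7, 3, 10, 16, 11, 8, 9, 13, 12, 6, 0, 5, 14]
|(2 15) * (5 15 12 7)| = |(2 12 7 5 15)| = 5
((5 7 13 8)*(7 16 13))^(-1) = ((5 16 13 8))^(-1) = (5 8 13 16)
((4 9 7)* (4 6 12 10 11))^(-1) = ((4 9 7 6 12 10 11))^(-1) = (4 11 10 12 6 7 9)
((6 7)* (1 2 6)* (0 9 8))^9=((0 9 8)(1 2 6 7))^9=(9)(1 2 6 7)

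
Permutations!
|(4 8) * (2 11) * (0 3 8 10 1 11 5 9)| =10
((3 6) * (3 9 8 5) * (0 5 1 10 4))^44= ((0 5 3 6 9 8 1 10 4))^44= (0 4 10 1 8 9 6 3 5)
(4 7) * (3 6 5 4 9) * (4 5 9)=(3 6 9)(4 7)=[0, 1, 2, 6, 7, 5, 9, 4, 8, 3]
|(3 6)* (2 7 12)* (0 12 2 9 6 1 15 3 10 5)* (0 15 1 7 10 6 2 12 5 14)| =10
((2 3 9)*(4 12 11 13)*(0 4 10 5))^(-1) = ((0 4 12 11 13 10 5)(2 3 9))^(-1) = (0 5 10 13 11 12 4)(2 9 3)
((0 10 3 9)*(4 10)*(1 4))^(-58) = (0 4 3)(1 10 9)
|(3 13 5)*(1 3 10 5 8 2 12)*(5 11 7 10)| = |(1 3 13 8 2 12)(7 10 11)| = 6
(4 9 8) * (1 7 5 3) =(1 7 5 3)(4 9 8) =[0, 7, 2, 1, 9, 3, 6, 5, 4, 8]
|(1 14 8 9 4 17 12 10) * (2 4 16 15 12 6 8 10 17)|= 42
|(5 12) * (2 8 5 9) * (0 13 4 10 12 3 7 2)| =30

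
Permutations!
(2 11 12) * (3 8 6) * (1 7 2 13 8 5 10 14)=(1 7 2 11 12 13 8 6 3 5 10 14)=[0, 7, 11, 5, 4, 10, 3, 2, 6, 9, 14, 12, 13, 8, 1]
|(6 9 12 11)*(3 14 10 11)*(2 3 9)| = 6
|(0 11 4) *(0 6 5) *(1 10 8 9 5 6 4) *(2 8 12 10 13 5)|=30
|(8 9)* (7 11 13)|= |(7 11 13)(8 9)|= 6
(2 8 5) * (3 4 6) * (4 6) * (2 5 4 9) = (2 8 4 9)(3 6) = [0, 1, 8, 6, 9, 5, 3, 7, 4, 2]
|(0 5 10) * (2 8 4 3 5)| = |(0 2 8 4 3 5 10)| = 7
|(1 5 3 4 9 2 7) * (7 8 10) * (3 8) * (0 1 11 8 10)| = |(0 1 5 10 7 11 8)(2 3 4 9)| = 28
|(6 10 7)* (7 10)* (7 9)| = |(10)(6 9 7)| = 3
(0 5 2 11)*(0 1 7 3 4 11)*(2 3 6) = [5, 7, 0, 4, 11, 3, 2, 6, 8, 9, 10, 1] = (0 5 3 4 11 1 7 6 2)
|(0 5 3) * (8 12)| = 6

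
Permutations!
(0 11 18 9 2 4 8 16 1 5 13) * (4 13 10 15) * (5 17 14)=(0 11 18 9 2 13)(1 17 14 5 10 15 4 8 16)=[11, 17, 13, 3, 8, 10, 6, 7, 16, 2, 15, 18, 12, 0, 5, 4, 1, 14, 9]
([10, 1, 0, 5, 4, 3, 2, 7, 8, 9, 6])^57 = [10, 1, 0, 5, 4, 3, 2, 7, 8, 9, 6]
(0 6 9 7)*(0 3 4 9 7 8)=(0 6 7 3 4 9 8)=[6, 1, 2, 4, 9, 5, 7, 3, 0, 8]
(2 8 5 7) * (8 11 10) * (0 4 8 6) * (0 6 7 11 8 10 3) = [4, 1, 8, 0, 10, 11, 6, 2, 5, 9, 7, 3] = (0 4 10 7 2 8 5 11 3)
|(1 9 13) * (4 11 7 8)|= |(1 9 13)(4 11 7 8)|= 12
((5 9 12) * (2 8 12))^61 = (2 8 12 5 9)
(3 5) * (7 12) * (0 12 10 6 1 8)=(0 12 7 10 6 1 8)(3 5)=[12, 8, 2, 5, 4, 3, 1, 10, 0, 9, 6, 11, 7]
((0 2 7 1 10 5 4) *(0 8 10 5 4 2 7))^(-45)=((0 7 1 5 2)(4 8 10))^(-45)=(10)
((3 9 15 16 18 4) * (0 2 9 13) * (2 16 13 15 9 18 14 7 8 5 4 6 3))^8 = (0 18 7 15 4 16 6 8 13 2 14 3 5)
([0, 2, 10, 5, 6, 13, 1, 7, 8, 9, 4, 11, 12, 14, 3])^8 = [0, 4, 6, 3, 2, 5, 10, 7, 8, 9, 1, 11, 12, 13, 14]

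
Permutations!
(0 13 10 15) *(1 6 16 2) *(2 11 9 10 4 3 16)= (0 13 4 3 16 11 9 10 15)(1 6 2)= [13, 6, 1, 16, 3, 5, 2, 7, 8, 10, 15, 9, 12, 4, 14, 0, 11]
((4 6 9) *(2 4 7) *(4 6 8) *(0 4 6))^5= (0 7 6 4 2 9 8)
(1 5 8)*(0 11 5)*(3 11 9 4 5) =(0 9 4 5 8 1)(3 11) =[9, 0, 2, 11, 5, 8, 6, 7, 1, 4, 10, 3]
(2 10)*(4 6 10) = (2 4 6 10) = [0, 1, 4, 3, 6, 5, 10, 7, 8, 9, 2]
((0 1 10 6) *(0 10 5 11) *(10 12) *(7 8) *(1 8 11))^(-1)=((0 8 7 11)(1 5)(6 12 10))^(-1)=(0 11 7 8)(1 5)(6 10 12)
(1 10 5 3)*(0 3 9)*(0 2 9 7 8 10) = [3, 0, 9, 1, 4, 7, 6, 8, 10, 2, 5] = (0 3 1)(2 9)(5 7 8 10)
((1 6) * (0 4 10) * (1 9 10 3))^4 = ((0 4 3 1 6 9 10))^4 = (0 6 4 9 3 10 1)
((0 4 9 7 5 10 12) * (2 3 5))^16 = (0 10 3 7 4 12 5 2 9)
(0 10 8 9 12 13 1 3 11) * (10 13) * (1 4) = (0 13 4 1 3 11)(8 9 12 10) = [13, 3, 2, 11, 1, 5, 6, 7, 9, 12, 8, 0, 10, 4]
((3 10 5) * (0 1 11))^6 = ((0 1 11)(3 10 5))^6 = (11)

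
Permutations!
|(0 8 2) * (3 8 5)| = 5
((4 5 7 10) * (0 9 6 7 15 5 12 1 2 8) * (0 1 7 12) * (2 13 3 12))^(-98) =((0 9 6 2 8 1 13 3 12 7 10 4)(5 15))^(-98) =(15)(0 10 12 13 8 6)(1 2 9 4 7 3)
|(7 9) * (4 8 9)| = 4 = |(4 8 9 7)|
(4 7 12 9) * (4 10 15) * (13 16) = (4 7 12 9 10 15)(13 16) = [0, 1, 2, 3, 7, 5, 6, 12, 8, 10, 15, 11, 9, 16, 14, 4, 13]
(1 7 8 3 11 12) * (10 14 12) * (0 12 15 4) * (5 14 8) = (0 12 1 7 5 14 15 4)(3 11 10 8) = [12, 7, 2, 11, 0, 14, 6, 5, 3, 9, 8, 10, 1, 13, 15, 4]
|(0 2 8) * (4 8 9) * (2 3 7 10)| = 8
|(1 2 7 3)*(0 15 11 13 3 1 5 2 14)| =|(0 15 11 13 3 5 2 7 1 14)| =10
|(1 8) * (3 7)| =|(1 8)(3 7)| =2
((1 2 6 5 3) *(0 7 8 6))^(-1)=(0 2 1 3 5 6 8 7)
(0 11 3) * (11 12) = (0 12 11 3) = [12, 1, 2, 0, 4, 5, 6, 7, 8, 9, 10, 3, 11]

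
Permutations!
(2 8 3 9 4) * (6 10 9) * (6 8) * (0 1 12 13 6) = (0 1 12 13 6 10 9 4 2)(3 8) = [1, 12, 0, 8, 2, 5, 10, 7, 3, 4, 9, 11, 13, 6]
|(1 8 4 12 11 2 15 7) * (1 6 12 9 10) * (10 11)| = |(1 8 4 9 11 2 15 7 6 12 10)| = 11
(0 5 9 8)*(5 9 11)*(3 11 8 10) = (0 9 10 3 11 5 8) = [9, 1, 2, 11, 4, 8, 6, 7, 0, 10, 3, 5]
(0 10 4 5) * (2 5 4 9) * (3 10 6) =(0 6 3 10 9 2 5) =[6, 1, 5, 10, 4, 0, 3, 7, 8, 2, 9]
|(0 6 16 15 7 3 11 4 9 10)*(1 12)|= |(0 6 16 15 7 3 11 4 9 10)(1 12)|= 10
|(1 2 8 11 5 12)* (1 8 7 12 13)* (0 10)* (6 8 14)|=10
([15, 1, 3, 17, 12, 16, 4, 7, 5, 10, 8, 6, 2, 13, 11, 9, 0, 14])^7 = [0, 1, 12, 2, 6, 5, 11, 7, 8, 9, 10, 14, 4, 13, 17, 15, 16, 3]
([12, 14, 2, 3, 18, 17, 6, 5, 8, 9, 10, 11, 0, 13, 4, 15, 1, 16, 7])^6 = (1 17 7 4)(5 18 14 16)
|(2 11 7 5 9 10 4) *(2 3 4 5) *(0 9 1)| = |(0 9 10 5 1)(2 11 7)(3 4)| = 30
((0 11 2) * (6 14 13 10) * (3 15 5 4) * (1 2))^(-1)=(0 2 1 11)(3 4 5 15)(6 10 13 14)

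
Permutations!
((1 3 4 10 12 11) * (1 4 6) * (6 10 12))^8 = (4 11 12)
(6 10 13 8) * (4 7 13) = (4 7 13 8 6 10) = [0, 1, 2, 3, 7, 5, 10, 13, 6, 9, 4, 11, 12, 8]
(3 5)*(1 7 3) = (1 7 3 5) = [0, 7, 2, 5, 4, 1, 6, 3]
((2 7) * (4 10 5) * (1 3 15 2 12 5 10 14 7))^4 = ((1 3 15 2)(4 14 7 12 5))^4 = (15)(4 5 12 7 14)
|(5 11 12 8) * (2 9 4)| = 12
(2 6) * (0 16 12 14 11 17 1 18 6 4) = (0 16 12 14 11 17 1 18 6 2 4) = [16, 18, 4, 3, 0, 5, 2, 7, 8, 9, 10, 17, 14, 13, 11, 15, 12, 1, 6]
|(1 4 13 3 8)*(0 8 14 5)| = 8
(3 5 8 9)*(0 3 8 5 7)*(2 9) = (0 3 7)(2 9 8) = [3, 1, 9, 7, 4, 5, 6, 0, 2, 8]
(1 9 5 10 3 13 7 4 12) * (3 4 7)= (1 9 5 10 4 12)(3 13)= [0, 9, 2, 13, 12, 10, 6, 7, 8, 5, 4, 11, 1, 3]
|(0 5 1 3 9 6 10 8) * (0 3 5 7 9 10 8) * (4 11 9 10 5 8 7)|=28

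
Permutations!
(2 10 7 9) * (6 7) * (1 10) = [0, 10, 1, 3, 4, 5, 7, 9, 8, 2, 6] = (1 10 6 7 9 2)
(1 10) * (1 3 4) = [0, 10, 2, 4, 1, 5, 6, 7, 8, 9, 3] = (1 10 3 4)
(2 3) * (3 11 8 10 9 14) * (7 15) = [0, 1, 11, 2, 4, 5, 6, 15, 10, 14, 9, 8, 12, 13, 3, 7] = (2 11 8 10 9 14 3)(7 15)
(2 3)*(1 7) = (1 7)(2 3) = [0, 7, 3, 2, 4, 5, 6, 1]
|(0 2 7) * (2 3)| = |(0 3 2 7)| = 4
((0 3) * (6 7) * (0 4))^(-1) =(0 4 3)(6 7)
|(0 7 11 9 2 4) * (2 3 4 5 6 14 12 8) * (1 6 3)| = |(0 7 11 9 1 6 14 12 8 2 5 3 4)| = 13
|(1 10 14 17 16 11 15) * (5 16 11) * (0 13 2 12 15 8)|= 22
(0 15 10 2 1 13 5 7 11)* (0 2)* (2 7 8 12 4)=(0 15 10)(1 13 5 8 12 4 2)(7 11)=[15, 13, 1, 3, 2, 8, 6, 11, 12, 9, 0, 7, 4, 5, 14, 10]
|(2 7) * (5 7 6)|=|(2 6 5 7)|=4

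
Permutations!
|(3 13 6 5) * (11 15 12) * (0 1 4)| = 12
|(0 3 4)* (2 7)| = 6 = |(0 3 4)(2 7)|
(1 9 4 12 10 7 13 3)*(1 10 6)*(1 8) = (1 9 4 12 6 8)(3 10 7 13) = [0, 9, 2, 10, 12, 5, 8, 13, 1, 4, 7, 11, 6, 3]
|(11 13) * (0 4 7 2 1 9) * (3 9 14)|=8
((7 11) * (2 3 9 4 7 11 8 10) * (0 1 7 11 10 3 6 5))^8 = (0 10 3)(1 2 9)(4 7 6)(5 11 8)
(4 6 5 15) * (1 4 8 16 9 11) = [0, 4, 2, 3, 6, 15, 5, 7, 16, 11, 10, 1, 12, 13, 14, 8, 9] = (1 4 6 5 15 8 16 9 11)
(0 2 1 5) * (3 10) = (0 2 1 5)(3 10) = [2, 5, 1, 10, 4, 0, 6, 7, 8, 9, 3]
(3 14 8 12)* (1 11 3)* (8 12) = (1 11 3 14 12) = [0, 11, 2, 14, 4, 5, 6, 7, 8, 9, 10, 3, 1, 13, 12]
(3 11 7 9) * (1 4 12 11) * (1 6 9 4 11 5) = (1 11 7 4 12 5)(3 6 9) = [0, 11, 2, 6, 12, 1, 9, 4, 8, 3, 10, 7, 5]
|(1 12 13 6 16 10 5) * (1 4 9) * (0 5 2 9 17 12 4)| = |(0 5)(1 4 17 12 13 6 16 10 2 9)| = 10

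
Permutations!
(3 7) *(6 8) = (3 7)(6 8) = [0, 1, 2, 7, 4, 5, 8, 3, 6]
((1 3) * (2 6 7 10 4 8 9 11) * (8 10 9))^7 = (1 3)(2 7 11 6 9)(4 10) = ((1 3)(2 6 7 9 11)(4 10))^7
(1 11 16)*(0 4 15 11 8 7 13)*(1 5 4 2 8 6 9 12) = (0 2 8 7 13)(1 6 9 12)(4 15 11 16 5) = [2, 6, 8, 3, 15, 4, 9, 13, 7, 12, 10, 16, 1, 0, 14, 11, 5]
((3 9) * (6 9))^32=(3 9 6)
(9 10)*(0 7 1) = (0 7 1)(9 10) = [7, 0, 2, 3, 4, 5, 6, 1, 8, 10, 9]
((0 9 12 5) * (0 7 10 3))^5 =(0 10 5 9 3 7 12)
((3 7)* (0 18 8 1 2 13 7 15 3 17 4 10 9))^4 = (0 2 4 18 13 10 8 7 9 1 17)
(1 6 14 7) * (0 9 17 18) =(0 9 17 18)(1 6 14 7) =[9, 6, 2, 3, 4, 5, 14, 1, 8, 17, 10, 11, 12, 13, 7, 15, 16, 18, 0]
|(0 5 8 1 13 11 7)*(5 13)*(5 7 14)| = |(0 13 11 14 5 8 1 7)| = 8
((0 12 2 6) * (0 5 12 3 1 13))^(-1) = (0 13 1 3)(2 12 5 6)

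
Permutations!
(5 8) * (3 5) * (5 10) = (3 10 5 8) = [0, 1, 2, 10, 4, 8, 6, 7, 3, 9, 5]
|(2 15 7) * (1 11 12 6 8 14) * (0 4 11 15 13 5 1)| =|(0 4 11 12 6 8 14)(1 15 7 2 13 5)| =42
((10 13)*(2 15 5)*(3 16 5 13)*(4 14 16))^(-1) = ((2 15 13 10 3 4 14 16 5))^(-1) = (2 5 16 14 4 3 10 13 15)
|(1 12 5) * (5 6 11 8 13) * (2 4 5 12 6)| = |(1 6 11 8 13 12 2 4 5)| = 9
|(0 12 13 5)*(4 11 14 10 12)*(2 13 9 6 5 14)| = 11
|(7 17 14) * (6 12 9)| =3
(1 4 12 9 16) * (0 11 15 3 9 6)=[11, 4, 2, 9, 12, 5, 0, 7, 8, 16, 10, 15, 6, 13, 14, 3, 1]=(0 11 15 3 9 16 1 4 12 6)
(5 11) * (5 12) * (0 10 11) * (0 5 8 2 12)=(0 10 11)(2 12 8)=[10, 1, 12, 3, 4, 5, 6, 7, 2, 9, 11, 0, 8]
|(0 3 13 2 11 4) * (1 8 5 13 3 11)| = |(0 11 4)(1 8 5 13 2)| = 15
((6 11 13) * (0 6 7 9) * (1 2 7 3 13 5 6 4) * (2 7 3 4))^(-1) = ((0 2 3 13 4 1 7 9)(5 6 11))^(-1) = (0 9 7 1 4 13 3 2)(5 11 6)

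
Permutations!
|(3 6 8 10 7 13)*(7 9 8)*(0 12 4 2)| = 12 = |(0 12 4 2)(3 6 7 13)(8 10 9)|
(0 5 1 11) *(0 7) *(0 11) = (0 5 1)(7 11) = [5, 0, 2, 3, 4, 1, 6, 11, 8, 9, 10, 7]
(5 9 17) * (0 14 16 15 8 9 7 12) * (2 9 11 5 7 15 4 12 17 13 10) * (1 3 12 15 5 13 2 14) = [1, 3, 9, 12, 15, 5, 6, 17, 11, 2, 14, 13, 0, 10, 16, 8, 4, 7] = (0 1 3 12)(2 9)(4 15 8 11 13 10 14 16)(7 17)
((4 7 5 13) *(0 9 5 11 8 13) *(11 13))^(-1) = ((0 9 5)(4 7 13)(8 11))^(-1) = (0 5 9)(4 13 7)(8 11)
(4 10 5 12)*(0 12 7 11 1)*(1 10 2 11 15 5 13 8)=(0 12 4 2 11 10 13 8 1)(5 7 15)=[12, 0, 11, 3, 2, 7, 6, 15, 1, 9, 13, 10, 4, 8, 14, 5]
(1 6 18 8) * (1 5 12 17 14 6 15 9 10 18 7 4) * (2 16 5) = (1 15 9 10 18 8 2 16 5 12 17 14 6 7 4) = [0, 15, 16, 3, 1, 12, 7, 4, 2, 10, 18, 11, 17, 13, 6, 9, 5, 14, 8]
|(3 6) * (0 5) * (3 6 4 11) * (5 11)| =5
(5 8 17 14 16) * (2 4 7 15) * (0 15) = [15, 1, 4, 3, 7, 8, 6, 0, 17, 9, 10, 11, 12, 13, 16, 2, 5, 14] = (0 15 2 4 7)(5 8 17 14 16)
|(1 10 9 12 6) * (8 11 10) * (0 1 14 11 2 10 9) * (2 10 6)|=12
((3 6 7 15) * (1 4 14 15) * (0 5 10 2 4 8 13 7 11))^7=((0 5 10 2 4 14 15 3 6 11)(1 8 13 7))^7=(0 3 4 5 6 14 10 11 15 2)(1 7 13 8)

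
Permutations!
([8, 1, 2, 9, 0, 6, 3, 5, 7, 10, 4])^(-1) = [4, 1, 2, 6, 10, 7, 5, 8, 0, 3, 9]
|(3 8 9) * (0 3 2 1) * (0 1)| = 5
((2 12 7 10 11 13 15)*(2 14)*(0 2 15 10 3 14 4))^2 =(0 12 3 15)(2 7 14 4)(10 13 11)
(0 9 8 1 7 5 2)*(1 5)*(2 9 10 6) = (0 10 6 2)(1 7)(5 9 8) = [10, 7, 0, 3, 4, 9, 2, 1, 5, 8, 6]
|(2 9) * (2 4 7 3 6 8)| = 7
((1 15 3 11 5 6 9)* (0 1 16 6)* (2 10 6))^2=((0 1 15 3 11 5)(2 10 6 9 16))^2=(0 15 11)(1 3 5)(2 6 16 10 9)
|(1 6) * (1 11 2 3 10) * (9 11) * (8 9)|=8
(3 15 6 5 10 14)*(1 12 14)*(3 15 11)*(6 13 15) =(1 12 14 6 5 10)(3 11)(13 15) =[0, 12, 2, 11, 4, 10, 5, 7, 8, 9, 1, 3, 14, 15, 6, 13]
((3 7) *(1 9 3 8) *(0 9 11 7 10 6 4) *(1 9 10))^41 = ((0 10 6 4)(1 11 7 8 9 3))^41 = (0 10 6 4)(1 3 9 8 7 11)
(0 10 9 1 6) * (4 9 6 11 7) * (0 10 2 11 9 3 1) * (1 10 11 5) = (0 2 5 1 9)(3 10 6 11 7 4) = [2, 9, 5, 10, 3, 1, 11, 4, 8, 0, 6, 7]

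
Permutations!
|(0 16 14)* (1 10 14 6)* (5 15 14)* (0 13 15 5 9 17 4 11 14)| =12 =|(0 16 6 1 10 9 17 4 11 14 13 15)|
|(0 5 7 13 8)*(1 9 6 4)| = |(0 5 7 13 8)(1 9 6 4)| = 20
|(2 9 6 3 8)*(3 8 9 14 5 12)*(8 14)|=|(2 8)(3 9 6 14 5 12)|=6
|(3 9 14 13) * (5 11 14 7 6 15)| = 9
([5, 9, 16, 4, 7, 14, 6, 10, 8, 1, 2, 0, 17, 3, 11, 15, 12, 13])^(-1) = [11, 9, 10, 13, 3, 0, 6, 4, 8, 1, 7, 14, 16, 17, 5, 15, 2, 12]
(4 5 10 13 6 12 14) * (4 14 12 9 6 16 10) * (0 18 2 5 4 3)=(0 18 2 5 3)(6 9)(10 13 16)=[18, 1, 5, 0, 4, 3, 9, 7, 8, 6, 13, 11, 12, 16, 14, 15, 10, 17, 2]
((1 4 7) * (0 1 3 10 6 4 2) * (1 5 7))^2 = ((0 5 7 3 10 6 4 1 2))^2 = (0 7 10 4 2 5 3 6 1)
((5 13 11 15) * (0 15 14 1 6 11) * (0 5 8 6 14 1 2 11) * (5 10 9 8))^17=((0 15 5 13 10 9 8 6)(1 14 2 11))^17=(0 15 5 13 10 9 8 6)(1 14 2 11)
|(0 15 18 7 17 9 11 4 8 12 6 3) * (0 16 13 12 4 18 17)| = 70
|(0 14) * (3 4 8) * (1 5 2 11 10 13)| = |(0 14)(1 5 2 11 10 13)(3 4 8)| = 6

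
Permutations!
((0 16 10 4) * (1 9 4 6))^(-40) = (0 10 1 4 16 6 9) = ((0 16 10 6 1 9 4))^(-40)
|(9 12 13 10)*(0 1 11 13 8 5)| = 9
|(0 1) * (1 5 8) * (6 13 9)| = 12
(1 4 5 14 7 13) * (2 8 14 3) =(1 4 5 3 2 8 14 7 13) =[0, 4, 8, 2, 5, 3, 6, 13, 14, 9, 10, 11, 12, 1, 7]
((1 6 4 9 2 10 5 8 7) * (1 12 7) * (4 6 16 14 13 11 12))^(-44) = (1 9 13 5 7 16 2 11 8 4 14 10 12)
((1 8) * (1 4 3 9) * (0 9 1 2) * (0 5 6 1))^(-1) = ((0 9 2 5 6 1 8 4 3))^(-1) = (0 3 4 8 1 6 5 2 9)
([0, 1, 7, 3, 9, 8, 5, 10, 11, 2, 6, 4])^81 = [0, 1, 2, 3, 4, 5, 6, 7, 8, 9, 10, 11]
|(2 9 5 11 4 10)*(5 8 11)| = |(2 9 8 11 4 10)| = 6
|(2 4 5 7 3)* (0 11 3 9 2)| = |(0 11 3)(2 4 5 7 9)| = 15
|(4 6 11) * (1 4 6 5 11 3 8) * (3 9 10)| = |(1 4 5 11 6 9 10 3 8)| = 9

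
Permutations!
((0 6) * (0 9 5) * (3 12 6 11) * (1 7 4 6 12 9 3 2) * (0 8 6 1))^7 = (12)(0 11 2)(1 7 4)(3 5 6 9 8)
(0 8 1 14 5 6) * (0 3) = (0 8 1 14 5 6 3) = [8, 14, 2, 0, 4, 6, 3, 7, 1, 9, 10, 11, 12, 13, 5]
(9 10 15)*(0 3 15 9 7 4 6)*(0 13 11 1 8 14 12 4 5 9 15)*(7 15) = (15)(0 3)(1 8 14 12 4 6 13 11)(5 9 10 7) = [3, 8, 2, 0, 6, 9, 13, 5, 14, 10, 7, 1, 4, 11, 12, 15]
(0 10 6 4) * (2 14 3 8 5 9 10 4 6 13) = (0 4)(2 14 3 8 5 9 10 13) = [4, 1, 14, 8, 0, 9, 6, 7, 5, 10, 13, 11, 12, 2, 3]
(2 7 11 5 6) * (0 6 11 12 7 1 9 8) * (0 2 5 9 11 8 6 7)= (0 7 12)(1 11 9 6 5 8 2)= [7, 11, 1, 3, 4, 8, 5, 12, 2, 6, 10, 9, 0]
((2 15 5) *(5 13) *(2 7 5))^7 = (2 15 13)(5 7)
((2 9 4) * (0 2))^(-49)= ((0 2 9 4))^(-49)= (0 4 9 2)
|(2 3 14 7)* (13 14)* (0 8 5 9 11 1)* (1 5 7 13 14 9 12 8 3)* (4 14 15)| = |(0 3 15 4 14 13 9 11 5 12 8 7 2 1)| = 14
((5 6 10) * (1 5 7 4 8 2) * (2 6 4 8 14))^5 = (14)(6 10 7 8)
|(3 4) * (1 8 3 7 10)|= 6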